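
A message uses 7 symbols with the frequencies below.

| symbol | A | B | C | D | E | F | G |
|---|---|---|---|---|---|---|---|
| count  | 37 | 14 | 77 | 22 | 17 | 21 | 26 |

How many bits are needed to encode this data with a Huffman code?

Merge the two smallest weights repeatedly:
combine B(14), E(17) → 31
combine F(21), D(22) → 43
combine G(26), 31 → 57
combine A(37), 43 → 80
combine 57, C(77) → 134
combine 80, 134 → 214
Each symbol's bit-cost is frequency × depth; summing gives 559 bits (equivalently 31 + 43 + 57 + 80 + 134 + 214).

559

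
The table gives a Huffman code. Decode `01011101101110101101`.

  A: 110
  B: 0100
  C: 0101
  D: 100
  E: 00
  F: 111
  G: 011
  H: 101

CAAFCH

Read left to right; each codeword is recognised as soon as it completes (prefix code):
  0101→C | 110→A | 110→A | 111→F | 0101→C | 101→H
Decoded message: CAAFCH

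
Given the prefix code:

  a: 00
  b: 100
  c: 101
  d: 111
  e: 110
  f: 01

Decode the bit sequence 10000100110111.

babed

Read left to right; each codeword is recognised as soon as it completes (prefix code):
  100→b | 00→a | 100→b | 110→e | 111→d
Decoded message: babed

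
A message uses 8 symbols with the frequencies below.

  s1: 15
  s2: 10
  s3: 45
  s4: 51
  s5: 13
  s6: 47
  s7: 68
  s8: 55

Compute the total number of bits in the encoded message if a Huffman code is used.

850

Greedily combine the two least-frequent nodes:
s2(10) + s5(13) → 23
s1(15) + 23 → 38
38 + s3(45) → 83
s6(47) + s4(51) → 98
s8(55) + s7(68) → 123
83 + 98 → 181
123 + 181 → 304
Total encoded bits = sum of merged weights = 23 + 38 + 83 + 98 + 123 + 181 + 304 = 850.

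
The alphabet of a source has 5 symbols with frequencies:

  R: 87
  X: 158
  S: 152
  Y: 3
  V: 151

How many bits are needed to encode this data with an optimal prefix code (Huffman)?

1192

Build the Huffman tree bottom-up:
merge Y(3) and R(87): 90
merge 90 and V(151): 241
merge S(152) and X(158): 310
merge 241 and 310: 551
Total encoded bits = sum of merged weights = 90 + 241 + 310 + 551 = 1192.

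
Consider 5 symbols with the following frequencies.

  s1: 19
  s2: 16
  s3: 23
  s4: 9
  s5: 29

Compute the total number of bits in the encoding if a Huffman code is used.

Greedily combine the two least-frequent nodes:
s4(9) + s2(16) → 25
s1(19) + s3(23) → 42
25 + s5(29) → 54
42 + 54 → 96
Total encoded bits = sum of merged weights = 25 + 42 + 54 + 96 = 217.

217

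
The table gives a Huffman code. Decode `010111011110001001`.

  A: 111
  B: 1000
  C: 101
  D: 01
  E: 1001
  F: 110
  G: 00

Read left to right; each codeword is recognised as soon as it completes (prefix code):
  01→D | 01→D | 110→F | 111→A | 1000→B | 1001→E
Decoded message: DDFABE

DDFABE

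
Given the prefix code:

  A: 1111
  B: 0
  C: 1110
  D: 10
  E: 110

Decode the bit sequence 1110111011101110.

Read left to right; each codeword is recognised as soon as it completes (prefix code):
  1110→C | 1110→C | 1110→C | 1110→C
Decoded message: CCCC

CCCC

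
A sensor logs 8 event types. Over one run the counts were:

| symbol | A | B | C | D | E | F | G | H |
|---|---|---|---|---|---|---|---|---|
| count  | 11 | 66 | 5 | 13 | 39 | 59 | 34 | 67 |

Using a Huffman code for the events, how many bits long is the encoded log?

Build the Huffman tree bottom-up:
C(5) + A(11) → 16
D(13) + 16 → 29
29 + G(34) → 63
E(39) + F(59) → 98
63 + B(66) → 129
H(67) + 98 → 165
129 + 165 → 294
Total encoded bits = sum of merged weights = 16 + 29 + 63 + 98 + 129 + 165 + 294 = 794.

794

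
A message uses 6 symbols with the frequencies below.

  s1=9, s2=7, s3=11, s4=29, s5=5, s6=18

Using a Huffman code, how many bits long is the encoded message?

190

Build the Huffman tree bottom-up:
merge s5(5) and s2(7): 12
merge s1(9) and s3(11): 20
merge 12 and s6(18): 30
merge 20 and s4(29): 49
merge 30 and 49: 79
The encoded length is the sum of every internal node's weight: 12 + 20 + 30 + 49 + 79 = 190 bits.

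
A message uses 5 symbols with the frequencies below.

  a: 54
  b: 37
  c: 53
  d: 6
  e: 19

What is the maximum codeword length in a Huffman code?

3

Merge the two lowest-weight nodes at each step:
d(6) + e(19) → 25
25 + b(37) → 62
c(53) + a(54) → 107
62 + 107 → 169
Maximum depth reached is 3.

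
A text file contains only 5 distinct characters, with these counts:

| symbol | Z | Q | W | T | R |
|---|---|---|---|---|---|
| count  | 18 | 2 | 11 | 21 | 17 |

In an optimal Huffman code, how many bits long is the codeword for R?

Huffman merges, smallest pair first:
Q(2) + W(11) → 13
13 + R(17) → 30
Z(18) + T(21) → 39
30 + 39 → 69
The subtree containing R is merged 2 times, so code length = 2.

2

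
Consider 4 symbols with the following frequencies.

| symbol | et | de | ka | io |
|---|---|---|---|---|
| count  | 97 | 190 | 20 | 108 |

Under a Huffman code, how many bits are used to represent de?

Repeatedly merge the two smallest:
merge ka(20) and et(97): 117
merge io(108) and 117: 225
merge de(190) and 225: 415
de is a child of the root — depth 1, so its codeword is a single bit.

1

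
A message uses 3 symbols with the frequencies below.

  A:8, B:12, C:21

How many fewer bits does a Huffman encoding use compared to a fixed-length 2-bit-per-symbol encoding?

Fixed-length: 2 bits × 41 symbols = 82 bits.
Huffman merges:
combine A(8), B(12) → 20
combine 20, C(21) → 41
Huffman total = 20 + 41 = 61 bits.
Saving = 82 − 61 = 21 bits.

21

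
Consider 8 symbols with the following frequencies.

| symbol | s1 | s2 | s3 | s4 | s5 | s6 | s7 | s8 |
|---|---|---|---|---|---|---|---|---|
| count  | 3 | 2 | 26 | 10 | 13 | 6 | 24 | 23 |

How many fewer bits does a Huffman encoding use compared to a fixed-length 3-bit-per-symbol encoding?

Fixed-length: 3 bits × 107 symbols = 321 bits.
Huffman merges:
s2(2) + s1(3) → 5
5 + s6(6) → 11
s4(10) + 11 → 21
s5(13) + 21 → 34
s8(23) + s7(24) → 47
s3(26) + 34 → 60
47 + 60 → 107
Huffman total = 5 + 11 + 21 + 34 + 47 + 60 + 107 = 285 bits.
Saving = 321 − 285 = 36 bits.

36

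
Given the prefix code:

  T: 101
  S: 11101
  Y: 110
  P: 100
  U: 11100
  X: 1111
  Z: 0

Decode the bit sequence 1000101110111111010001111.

Read left to right; each codeword is recognised as soon as it completes (prefix code):
  100→P | 0→Z | 101→T | 110→Y | 1111→X | 110→Y | 100→P | 0→Z | 1111→X
Decoded message: PZTYXYPZX

PZTYXYPZX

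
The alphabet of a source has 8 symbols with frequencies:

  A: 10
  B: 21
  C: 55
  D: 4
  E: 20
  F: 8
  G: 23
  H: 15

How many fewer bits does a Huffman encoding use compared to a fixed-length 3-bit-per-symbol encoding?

44

Fixed-length: 3 bits × 156 symbols = 468 bits.
Huffman merges:
combine D(4), F(8) → 12
combine A(10), 12 → 22
combine H(15), E(20) → 35
combine B(21), 22 → 43
combine G(23), 35 → 58
combine 43, C(55) → 98
combine 58, 98 → 156
Huffman total = 12 + 22 + 35 + 43 + 58 + 98 + 156 = 424 bits.
Saving = 468 − 424 = 44 bits.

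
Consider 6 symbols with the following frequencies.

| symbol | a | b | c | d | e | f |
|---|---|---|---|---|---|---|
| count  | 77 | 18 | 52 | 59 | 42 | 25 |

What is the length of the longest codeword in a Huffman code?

Merge the two lowest-weight nodes at each step:
combine b(18), f(25) → 43
combine e(42), 43 → 85
combine c(52), d(59) → 111
combine a(77), 85 → 162
combine 111, 162 → 273
The rarest symbols sit at the bottom; the longest codeword is 4 bits.

4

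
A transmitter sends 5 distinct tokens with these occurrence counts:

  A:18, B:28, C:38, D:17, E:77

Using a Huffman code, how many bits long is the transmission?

Greedily combine the two least-frequent nodes:
D(17) + A(18) → 35
B(28) + 35 → 63
C(38) + 63 → 101
E(77) + 101 → 178
Total encoded bits = sum of merged weights = 35 + 63 + 101 + 178 = 377.

377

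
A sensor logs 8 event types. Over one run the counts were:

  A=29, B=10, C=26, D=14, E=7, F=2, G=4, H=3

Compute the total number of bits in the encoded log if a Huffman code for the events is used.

244

Merge the two smallest weights repeatedly:
combine F(2), H(3) → 5
combine G(4), 5 → 9
combine E(7), 9 → 16
combine B(10), D(14) → 24
combine 16, 24 → 40
combine C(26), A(29) → 55
combine 40, 55 → 95
Total encoded bits = sum of merged weights = 5 + 9 + 16 + 24 + 40 + 55 + 95 = 244.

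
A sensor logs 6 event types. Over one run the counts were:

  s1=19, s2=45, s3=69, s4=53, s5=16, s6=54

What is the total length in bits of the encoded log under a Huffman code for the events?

627

Greedily combine the two least-frequent nodes:
s5(16) + s1(19) → 35
35 + s2(45) → 80
s4(53) + s6(54) → 107
s3(69) + 80 → 149
107 + 149 → 256
The encoded length is the sum of every internal node's weight: 35 + 80 + 107 + 149 + 256 = 627 bits.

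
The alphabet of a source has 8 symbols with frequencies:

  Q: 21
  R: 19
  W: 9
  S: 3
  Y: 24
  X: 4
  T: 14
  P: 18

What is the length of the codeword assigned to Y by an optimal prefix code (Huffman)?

Repeatedly merge the two smallest:
S(3) + X(4) → 7
7 + W(9) → 16
T(14) + 16 → 30
P(18) + R(19) → 37
Q(21) + Y(24) → 45
30 + 37 → 67
45 + 67 → 112
Y's leaf is at depth 2, giving a 2-bit codeword.

2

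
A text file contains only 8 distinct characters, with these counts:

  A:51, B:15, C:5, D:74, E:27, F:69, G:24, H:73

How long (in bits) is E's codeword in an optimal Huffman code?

3

Repeatedly merge the two smallest:
combine C(5), B(15) → 20
combine 20, G(24) → 44
combine E(27), 44 → 71
combine A(51), F(69) → 120
combine 71, H(73) → 144
combine D(74), 120 → 194
combine 144, 194 → 338
E sits 3 levels below the root, so its codeword is 3 bits.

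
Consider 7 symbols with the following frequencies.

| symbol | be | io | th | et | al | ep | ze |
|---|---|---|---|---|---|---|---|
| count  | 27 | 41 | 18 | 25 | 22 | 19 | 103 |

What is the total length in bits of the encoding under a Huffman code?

643

Greedily combine the two least-frequent nodes:
merge th(18) and ep(19): 37
merge al(22) and et(25): 47
merge be(27) and 37: 64
merge io(41) and 47: 88
merge 64 and 88: 152
merge ze(103) and 152: 255
Each symbol's bit-cost is frequency × depth; summing gives 643 bits (equivalently 37 + 47 + 64 + 88 + 152 + 255).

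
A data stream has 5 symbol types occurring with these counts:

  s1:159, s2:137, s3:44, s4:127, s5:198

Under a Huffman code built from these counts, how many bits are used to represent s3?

3

Repeatedly merge the two smallest:
s3(44) + s4(127) → 171
s2(137) + s1(159) → 296
171 + s5(198) → 369
296 + 369 → 665
The subtree containing s3 is merged 3 times, so code length = 3.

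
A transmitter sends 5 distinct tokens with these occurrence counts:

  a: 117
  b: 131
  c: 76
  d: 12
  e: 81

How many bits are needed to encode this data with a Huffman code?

922

Build the Huffman tree bottom-up:
d(12) + c(76) → 88
e(81) + 88 → 169
a(117) + b(131) → 248
169 + 248 → 417
The encoded length is the sum of every internal node's weight: 88 + 169 + 248 + 417 = 922 bits.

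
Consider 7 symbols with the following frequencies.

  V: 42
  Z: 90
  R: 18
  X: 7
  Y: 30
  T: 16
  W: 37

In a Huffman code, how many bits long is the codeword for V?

Repeatedly merge the two smallest:
merge X(7) and T(16): 23
merge R(18) and 23: 41
merge Y(30) and W(37): 67
merge 41 and V(42): 83
merge 67 and 83: 150
merge Z(90) and 150: 240
The subtree containing V is merged 3 times, so code length = 3.

3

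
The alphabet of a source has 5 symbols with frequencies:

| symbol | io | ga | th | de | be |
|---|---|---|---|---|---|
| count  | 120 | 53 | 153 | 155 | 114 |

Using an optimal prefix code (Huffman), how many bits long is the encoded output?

1357

Build the Huffman tree bottom-up:
combine ga(53), be(114) → 167
combine io(120), th(153) → 273
combine de(155), 167 → 322
combine 273, 322 → 595
Total encoded bits = sum of merged weights = 167 + 273 + 322 + 595 = 1357.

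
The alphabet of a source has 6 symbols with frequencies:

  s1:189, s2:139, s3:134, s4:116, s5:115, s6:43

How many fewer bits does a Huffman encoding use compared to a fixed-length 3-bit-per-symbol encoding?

328

Fixed-length: 3 bits × 736 symbols = 2208 bits.
Huffman merges:
s6(43) + s5(115) → 158
s4(116) + s3(134) → 250
s2(139) + 158 → 297
s1(189) + 250 → 439
297 + 439 → 736
Huffman total = 158 + 250 + 297 + 439 + 736 = 1880 bits.
Saving = 2208 − 1880 = 328 bits.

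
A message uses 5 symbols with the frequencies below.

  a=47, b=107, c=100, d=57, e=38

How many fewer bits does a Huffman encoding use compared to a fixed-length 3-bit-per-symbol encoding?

Fixed-length: 3 bits × 349 symbols = 1047 bits.
Huffman merges:
combine e(38), a(47) → 85
combine d(57), 85 → 142
combine c(100), b(107) → 207
combine 142, 207 → 349
Huffman total = 85 + 142 + 207 + 349 = 783 bits.
Saving = 1047 − 783 = 264 bits.

264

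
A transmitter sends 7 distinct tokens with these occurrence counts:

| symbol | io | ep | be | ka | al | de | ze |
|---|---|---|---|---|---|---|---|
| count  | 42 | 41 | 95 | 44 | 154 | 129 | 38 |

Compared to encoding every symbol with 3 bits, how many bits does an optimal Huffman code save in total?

Fixed-length: 3 bits × 543 symbols = 1629 bits.
Huffman merges:
ze(38) + ep(41) → 79
io(42) + ka(44) → 86
79 + 86 → 165
be(95) + de(129) → 224
al(154) + 165 → 319
224 + 319 → 543
Huffman total = 79 + 86 + 165 + 224 + 319 + 543 = 1416 bits.
Saving = 1629 − 1416 = 213 bits.

213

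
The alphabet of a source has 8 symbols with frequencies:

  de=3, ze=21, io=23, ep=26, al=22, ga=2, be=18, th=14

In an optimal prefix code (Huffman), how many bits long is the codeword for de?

Build the tree from the bottom:
combine ga(2), de(3) → 5
combine 5, th(14) → 19
combine be(18), 19 → 37
combine ze(21), al(22) → 43
combine io(23), ep(26) → 49
combine 37, 43 → 80
combine 49, 80 → 129
The subtree containing de is merged 5 times, so code length = 5.

5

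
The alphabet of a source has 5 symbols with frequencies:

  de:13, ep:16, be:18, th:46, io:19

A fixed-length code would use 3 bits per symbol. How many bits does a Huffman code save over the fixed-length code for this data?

92

Fixed-length: 3 bits × 112 symbols = 336 bits.
Huffman merges:
de(13) + ep(16) → 29
be(18) + io(19) → 37
29 + 37 → 66
th(46) + 66 → 112
Huffman total = 29 + 37 + 66 + 112 = 244 bits.
Saving = 336 − 244 = 92 bits.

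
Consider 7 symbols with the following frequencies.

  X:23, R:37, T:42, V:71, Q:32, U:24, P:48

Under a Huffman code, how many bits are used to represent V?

2

Huffman merges, smallest pair first:
combine X(23), U(24) → 47
combine Q(32), R(37) → 69
combine T(42), 47 → 89
combine P(48), 69 → 117
combine V(71), 89 → 160
combine 117, 160 → 277
V sits 2 levels below the root, so its codeword is 2 bits.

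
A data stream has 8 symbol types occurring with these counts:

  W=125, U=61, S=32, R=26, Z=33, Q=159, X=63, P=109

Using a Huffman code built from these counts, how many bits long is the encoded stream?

1689

Build the Huffman tree bottom-up:
combine R(26), S(32) → 58
combine Z(33), 58 → 91
combine U(61), X(63) → 124
combine 91, P(109) → 200
combine 124, W(125) → 249
combine Q(159), 200 → 359
combine 249, 359 → 608
Total encoded bits = sum of merged weights = 58 + 91 + 124 + 200 + 249 + 359 + 608 = 1689.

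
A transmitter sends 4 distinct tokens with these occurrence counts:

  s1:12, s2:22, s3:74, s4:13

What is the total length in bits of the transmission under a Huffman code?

Build the Huffman tree bottom-up:
s1(12) + s4(13) → 25
s2(22) + 25 → 47
47 + s3(74) → 121
Each symbol's bit-cost is frequency × depth; summing gives 193 bits (equivalently 25 + 47 + 121).

193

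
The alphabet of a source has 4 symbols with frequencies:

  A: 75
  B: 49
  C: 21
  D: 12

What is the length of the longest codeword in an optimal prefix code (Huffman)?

3

Merge the two lowest-weight nodes at each step:
D(12) + C(21) → 33
33 + B(49) → 82
A(75) + 82 → 157
Maximum depth reached is 3.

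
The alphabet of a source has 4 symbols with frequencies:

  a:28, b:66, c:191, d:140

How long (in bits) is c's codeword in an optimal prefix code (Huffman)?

Build the tree from the bottom:
a(28) + b(66) → 94
94 + d(140) → 234
c(191) + 234 → 425
c is merged only at the final step, so code length = 1.

1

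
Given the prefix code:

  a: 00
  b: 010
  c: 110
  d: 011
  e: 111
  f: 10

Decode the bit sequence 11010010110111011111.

cfbcede

Read left to right; each codeword is recognised as soon as it completes (prefix code):
  110→c | 10→f | 010→b | 110→c | 111→e | 011→d | 111→e
Decoded message: cfbcede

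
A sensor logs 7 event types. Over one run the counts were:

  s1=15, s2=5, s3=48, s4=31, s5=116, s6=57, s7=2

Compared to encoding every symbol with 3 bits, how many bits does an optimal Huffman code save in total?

207

Fixed-length: 3 bits × 274 symbols = 822 bits.
Huffman merges:
merge s7(2) and s2(5): 7
merge 7 and s1(15): 22
merge 22 and s4(31): 53
merge s3(48) and 53: 101
merge s6(57) and 101: 158
merge s5(116) and 158: 274
Huffman total = 7 + 22 + 53 + 101 + 158 + 274 = 615 bits.
Saving = 822 − 615 = 207 bits.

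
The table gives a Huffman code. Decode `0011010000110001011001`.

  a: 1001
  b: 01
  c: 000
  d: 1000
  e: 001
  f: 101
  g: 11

efcbdfa

Read left to right; each codeword is recognised as soon as it completes (prefix code):
  001→e | 101→f | 000→c | 01→b | 1000→d | 101→f | 1001→a
Decoded message: efcbdfa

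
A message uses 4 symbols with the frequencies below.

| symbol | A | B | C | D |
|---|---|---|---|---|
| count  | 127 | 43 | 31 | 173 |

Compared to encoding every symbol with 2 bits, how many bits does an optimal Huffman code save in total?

Fixed-length: 2 bits × 374 symbols = 748 bits.
Huffman merges:
C(31) + B(43) → 74
74 + A(127) → 201
D(173) + 201 → 374
Huffman total = 74 + 201 + 374 = 649 bits.
Saving = 748 − 649 = 99 bits.

99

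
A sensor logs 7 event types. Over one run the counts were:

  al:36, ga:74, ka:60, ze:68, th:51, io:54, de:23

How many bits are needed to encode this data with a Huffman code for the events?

1015

Greedily combine the two least-frequent nodes:
merge de(23) and al(36): 59
merge th(51) and io(54): 105
merge 59 and ka(60): 119
merge ze(68) and ga(74): 142
merge 105 and 119: 224
merge 142 and 224: 366
The encoded length is the sum of every internal node's weight: 59 + 105 + 119 + 142 + 224 + 366 = 1015 bits.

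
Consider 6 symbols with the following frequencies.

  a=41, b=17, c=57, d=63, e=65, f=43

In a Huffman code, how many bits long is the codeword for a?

3

Repeatedly merge the two smallest:
b(17) + a(41) → 58
f(43) + c(57) → 100
58 + d(63) → 121
e(65) + 100 → 165
121 + 165 → 286
a's leaf is at depth 3, giving a 3-bit codeword.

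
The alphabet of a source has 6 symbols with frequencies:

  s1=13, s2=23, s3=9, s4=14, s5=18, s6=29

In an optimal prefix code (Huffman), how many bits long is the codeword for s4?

Huffman merges, smallest pair first:
combine s3(9), s1(13) → 22
combine s4(14), s5(18) → 32
combine 22, s2(23) → 45
combine s6(29), 32 → 61
combine 45, 61 → 106
The subtree containing s4 is merged 3 times, so code length = 3.

3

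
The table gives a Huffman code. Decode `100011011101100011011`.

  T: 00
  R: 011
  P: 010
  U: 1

UTRRURTRR

Read left to right; each codeword is recognised as soon as it completes (prefix code):
  1→U | 00→T | 011→R | 011→R | 1→U | 011→R | 00→T | 011→R | 011→R
Decoded message: UTRRURTRR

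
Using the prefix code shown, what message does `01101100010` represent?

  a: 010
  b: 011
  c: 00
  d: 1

bbca

Read left to right; each codeword is recognised as soon as it completes (prefix code):
  011→b | 011→b | 00→c | 010→a
Decoded message: bbca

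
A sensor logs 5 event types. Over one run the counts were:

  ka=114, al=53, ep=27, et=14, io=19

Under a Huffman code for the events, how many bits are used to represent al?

2

Huffman merges, smallest pair first:
et(14) + io(19) → 33
ep(27) + 33 → 60
al(53) + 60 → 113
113 + ka(114) → 227
al's leaf is at depth 2, giving a 2-bit codeword.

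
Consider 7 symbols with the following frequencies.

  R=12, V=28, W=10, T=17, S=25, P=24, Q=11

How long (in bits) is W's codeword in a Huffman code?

Build the tree from the bottom:
merge W(10) and Q(11): 21
merge R(12) and T(17): 29
merge 21 and P(24): 45
merge S(25) and V(28): 53
merge 29 and 45: 74
merge 53 and 74: 127
The subtree containing W is merged 4 times, so code length = 4.

4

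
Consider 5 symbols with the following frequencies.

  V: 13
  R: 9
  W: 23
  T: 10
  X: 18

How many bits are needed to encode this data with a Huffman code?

165

Greedily combine the two least-frequent nodes:
R(9) + T(10) → 19
V(13) + X(18) → 31
19 + W(23) → 42
31 + 42 → 73
The encoded length is the sum of every internal node's weight: 19 + 31 + 42 + 73 = 165 bits.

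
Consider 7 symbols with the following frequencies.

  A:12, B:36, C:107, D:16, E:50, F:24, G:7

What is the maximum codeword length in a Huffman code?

Merge the two lowest-weight nodes at each step:
merge G(7) and A(12): 19
merge D(16) and 19: 35
merge F(24) and 35: 59
merge B(36) and E(50): 86
merge 59 and 86: 145
merge C(107) and 145: 252
Maximum depth reached is 5.

5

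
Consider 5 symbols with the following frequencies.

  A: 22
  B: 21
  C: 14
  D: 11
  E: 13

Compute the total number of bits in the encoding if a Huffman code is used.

186

Merge the two smallest weights repeatedly:
D(11) + E(13) → 24
C(14) + B(21) → 35
A(22) + 24 → 46
35 + 46 → 81
Total encoded bits = sum of merged weights = 24 + 35 + 46 + 81 = 186.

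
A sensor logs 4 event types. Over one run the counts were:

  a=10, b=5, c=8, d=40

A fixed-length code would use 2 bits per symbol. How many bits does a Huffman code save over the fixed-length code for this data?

Fixed-length: 2 bits × 63 symbols = 126 bits.
Huffman merges:
merge b(5) and c(8): 13
merge a(10) and 13: 23
merge 23 and d(40): 63
Huffman total = 13 + 23 + 63 = 99 bits.
Saving = 126 − 99 = 27 bits.

27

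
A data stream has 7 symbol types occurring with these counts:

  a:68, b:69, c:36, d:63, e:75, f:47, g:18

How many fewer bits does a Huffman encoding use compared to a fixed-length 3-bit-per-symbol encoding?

Fixed-length: 3 bits × 376 symbols = 1128 bits.
Huffman merges:
g(18) + c(36) → 54
f(47) + 54 → 101
d(63) + a(68) → 131
b(69) + e(75) → 144
101 + 131 → 232
144 + 232 → 376
Huffman total = 54 + 101 + 131 + 144 + 232 + 376 = 1038 bits.
Saving = 1128 − 1038 = 90 bits.

90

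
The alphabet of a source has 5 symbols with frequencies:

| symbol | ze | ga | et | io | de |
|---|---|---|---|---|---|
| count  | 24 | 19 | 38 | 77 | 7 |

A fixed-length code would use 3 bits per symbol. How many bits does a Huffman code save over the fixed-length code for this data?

166

Fixed-length: 3 bits × 165 symbols = 495 bits.
Huffman merges:
de(7) + ga(19) → 26
ze(24) + 26 → 50
et(38) + 50 → 88
io(77) + 88 → 165
Huffman total = 26 + 50 + 88 + 165 = 329 bits.
Saving = 495 − 329 = 166 bits.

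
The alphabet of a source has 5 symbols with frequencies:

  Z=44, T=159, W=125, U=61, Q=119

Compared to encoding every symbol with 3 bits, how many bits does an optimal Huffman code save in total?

403

Fixed-length: 3 bits × 508 symbols = 1524 bits.
Huffman merges:
combine Z(44), U(61) → 105
combine 105, Q(119) → 224
combine W(125), T(159) → 284
combine 224, 284 → 508
Huffman total = 105 + 224 + 284 + 508 = 1121 bits.
Saving = 1524 − 1121 = 403 bits.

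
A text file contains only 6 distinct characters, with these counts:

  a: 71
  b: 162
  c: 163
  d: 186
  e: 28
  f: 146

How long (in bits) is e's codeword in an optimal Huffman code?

4

Build the tree from the bottom:
e(28) + a(71) → 99
99 + f(146) → 245
b(162) + c(163) → 325
d(186) + 245 → 431
325 + 431 → 756
e's leaf is at depth 4, giving a 4-bit codeword.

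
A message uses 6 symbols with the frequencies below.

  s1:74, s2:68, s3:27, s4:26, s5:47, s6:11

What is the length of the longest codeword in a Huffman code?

4

Merge the two lowest-weight nodes at each step:
merge s6(11) and s4(26): 37
merge s3(27) and 37: 64
merge s5(47) and 64: 111
merge s2(68) and s1(74): 142
merge 111 and 142: 253
The first pair merged (s6, s4) ends up deepest, at depth 4.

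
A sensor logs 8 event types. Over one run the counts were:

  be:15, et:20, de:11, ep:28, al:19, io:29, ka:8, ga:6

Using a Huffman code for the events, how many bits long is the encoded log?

390

Greedily combine the two least-frequent nodes:
ga(6) + ka(8) → 14
de(11) + 14 → 25
be(15) + al(19) → 34
et(20) + 25 → 45
ep(28) + io(29) → 57
34 + 45 → 79
57 + 79 → 136
The encoded length is the sum of every internal node's weight: 14 + 25 + 34 + 45 + 57 + 79 + 136 = 390 bits.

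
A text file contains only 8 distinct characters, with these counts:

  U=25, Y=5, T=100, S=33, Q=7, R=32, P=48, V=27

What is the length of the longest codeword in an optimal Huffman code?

Merge the two lowest-weight nodes at each step:
Y(5) + Q(7) → 12
12 + U(25) → 37
V(27) + R(32) → 59
S(33) + 37 → 70
P(48) + 59 → 107
70 + T(100) → 170
107 + 170 → 277
The first pair merged (Y, Q) ends up deepest, at depth 5.

5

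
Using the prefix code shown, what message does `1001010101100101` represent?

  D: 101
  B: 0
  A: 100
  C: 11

ADBDAD

Read left to right; each codeword is recognised as soon as it completes (prefix code):
  100→A | 101→D | 0→B | 101→D | 100→A | 101→D
Decoded message: ADBDAD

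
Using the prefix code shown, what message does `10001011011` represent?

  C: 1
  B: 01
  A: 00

CABBCBC

Read left to right; each codeword is recognised as soon as it completes (prefix code):
  1→C | 00→A | 01→B | 01→B | 1→C | 01→B | 1→C
Decoded message: CABBCBC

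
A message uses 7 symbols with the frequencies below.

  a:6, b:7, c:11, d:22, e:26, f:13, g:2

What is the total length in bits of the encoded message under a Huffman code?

Build the Huffman tree bottom-up:
g(2) + a(6) → 8
b(7) + 8 → 15
c(11) + f(13) → 24
15 + d(22) → 37
24 + e(26) → 50
37 + 50 → 87
Each symbol's bit-cost is frequency × depth; summing gives 221 bits (equivalently 8 + 15 + 24 + 37 + 50 + 87).

221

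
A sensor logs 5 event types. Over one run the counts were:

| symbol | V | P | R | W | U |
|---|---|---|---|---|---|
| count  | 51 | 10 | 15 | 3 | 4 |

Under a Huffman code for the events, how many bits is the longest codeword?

Merge the two lowest-weight nodes at each step:
W(3) + U(4) → 7
7 + P(10) → 17
R(15) + 17 → 32
32 + V(51) → 83
The first pair merged (W, U) ends up deepest, at depth 4.

4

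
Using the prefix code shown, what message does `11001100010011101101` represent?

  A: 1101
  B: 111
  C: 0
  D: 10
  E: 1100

EECDCBCA

Read left to right; each codeword is recognised as soon as it completes (prefix code):
  1100→E | 1100→E | 0→C | 10→D | 0→C | 111→B | 0→C | 1101→A
Decoded message: EECDCBCA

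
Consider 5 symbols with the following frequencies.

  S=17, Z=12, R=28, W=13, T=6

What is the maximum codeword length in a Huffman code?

Merge the two lowest-weight nodes at each step:
merge T(6) and Z(12): 18
merge W(13) and S(17): 30
merge 18 and R(28): 46
merge 30 and 46: 76
The rarest symbols sit at the bottom; the longest codeword is 3 bits.

3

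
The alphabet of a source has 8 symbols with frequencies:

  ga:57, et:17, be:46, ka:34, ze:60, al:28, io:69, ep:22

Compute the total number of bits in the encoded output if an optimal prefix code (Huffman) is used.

969

Build the Huffman tree bottom-up:
et(17) + ep(22) → 39
al(28) + ka(34) → 62
39 + be(46) → 85
ga(57) + ze(60) → 117
62 + io(69) → 131
85 + 117 → 202
131 + 202 → 333
Each symbol's bit-cost is frequency × depth; summing gives 969 bits (equivalently 39 + 62 + 85 + 117 + 131 + 202 + 333).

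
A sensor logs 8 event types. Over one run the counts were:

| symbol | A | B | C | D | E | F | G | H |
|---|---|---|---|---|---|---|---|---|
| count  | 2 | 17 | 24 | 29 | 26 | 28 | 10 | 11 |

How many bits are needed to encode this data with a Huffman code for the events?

419

Merge the two smallest weights repeatedly:
merge A(2) and G(10): 12
merge H(11) and 12: 23
merge B(17) and 23: 40
merge C(24) and E(26): 50
merge F(28) and D(29): 57
merge 40 and 50: 90
merge 57 and 90: 147
Total encoded bits = sum of merged weights = 12 + 23 + 40 + 50 + 57 + 90 + 147 = 419.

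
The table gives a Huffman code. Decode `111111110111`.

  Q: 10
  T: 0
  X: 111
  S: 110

Read left to right; each codeword is recognised as soon as it completes (prefix code):
  111→X | 111→X | 110→S | 111→X
Decoded message: XXSX

XXSX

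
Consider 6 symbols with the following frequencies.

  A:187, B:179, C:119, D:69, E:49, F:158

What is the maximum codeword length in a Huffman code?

Merge the two lowest-weight nodes at each step:
combine E(49), D(69) → 118
combine 118, C(119) → 237
combine F(158), B(179) → 337
combine A(187), 237 → 424
combine 337, 424 → 761
The rarest symbols sit at the bottom; the longest codeword is 4 bits.

4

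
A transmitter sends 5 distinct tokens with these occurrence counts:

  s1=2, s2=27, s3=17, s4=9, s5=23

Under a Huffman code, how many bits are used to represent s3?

2

Build the tree from the bottom:
s1(2) + s4(9) → 11
11 + s3(17) → 28
s5(23) + s2(27) → 50
28 + 50 → 78
The subtree containing s3 is merged 2 times, so code length = 2.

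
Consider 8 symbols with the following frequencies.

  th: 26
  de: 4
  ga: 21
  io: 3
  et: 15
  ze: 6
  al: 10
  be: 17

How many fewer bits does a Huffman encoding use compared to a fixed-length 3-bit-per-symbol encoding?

Fixed-length: 3 bits × 102 symbols = 306 bits.
Huffman merges:
io(3) + de(4) → 7
ze(6) + 7 → 13
al(10) + 13 → 23
et(15) + be(17) → 32
ga(21) + 23 → 44
th(26) + 32 → 58
44 + 58 → 102
Huffman total = 7 + 13 + 23 + 32 + 44 + 58 + 102 = 279 bits.
Saving = 306 − 279 = 27 bits.

27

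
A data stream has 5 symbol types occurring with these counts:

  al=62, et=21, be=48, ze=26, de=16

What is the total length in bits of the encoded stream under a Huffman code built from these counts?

383

Merge the two smallest weights repeatedly:
combine de(16), et(21) → 37
combine ze(26), 37 → 63
combine be(48), al(62) → 110
combine 63, 110 → 173
Total encoded bits = sum of merged weights = 37 + 63 + 110 + 173 = 383.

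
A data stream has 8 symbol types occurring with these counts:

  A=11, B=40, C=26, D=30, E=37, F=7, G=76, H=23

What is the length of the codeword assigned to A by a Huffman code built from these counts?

Build the tree from the bottom:
combine F(7), A(11) → 18
combine 18, H(23) → 41
combine C(26), D(30) → 56
combine E(37), B(40) → 77
combine 41, 56 → 97
combine G(76), 77 → 153
combine 97, 153 → 250
A sits 4 levels below the root, so its codeword is 4 bits.

4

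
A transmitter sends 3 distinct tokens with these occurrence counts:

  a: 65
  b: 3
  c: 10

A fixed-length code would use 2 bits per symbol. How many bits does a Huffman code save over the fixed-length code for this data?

65

Fixed-length: 2 bits × 78 symbols = 156 bits.
Huffman merges:
merge b(3) and c(10): 13
merge 13 and a(65): 78
Huffman total = 13 + 78 = 91 bits.
Saving = 156 − 91 = 65 bits.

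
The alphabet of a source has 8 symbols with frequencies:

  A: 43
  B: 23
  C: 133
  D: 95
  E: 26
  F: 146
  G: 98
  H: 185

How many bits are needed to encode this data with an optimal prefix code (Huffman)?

Build the Huffman tree bottom-up:
B(23) + E(26) → 49
A(43) + 49 → 92
92 + D(95) → 187
G(98) + C(133) → 231
F(146) + H(185) → 331
187 + 231 → 418
331 + 418 → 749
Total encoded bits = sum of merged weights = 49 + 92 + 187 + 231 + 331 + 418 + 749 = 2057.

2057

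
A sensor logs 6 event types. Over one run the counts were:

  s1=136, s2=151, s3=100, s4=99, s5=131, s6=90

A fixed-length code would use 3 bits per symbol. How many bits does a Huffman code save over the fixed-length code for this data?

Fixed-length: 3 bits × 707 symbols = 2121 bits.
Huffman merges:
merge s6(90) and s4(99): 189
merge s3(100) and s5(131): 231
merge s1(136) and s2(151): 287
merge 189 and 231: 420
merge 287 and 420: 707
Huffman total = 189 + 231 + 287 + 420 + 707 = 1834 bits.
Saving = 2121 − 1834 = 287 bits.

287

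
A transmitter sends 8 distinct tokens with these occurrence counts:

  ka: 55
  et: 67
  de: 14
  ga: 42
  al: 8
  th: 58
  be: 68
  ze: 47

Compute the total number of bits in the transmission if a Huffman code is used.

1028

Greedily combine the two least-frequent nodes:
combine al(8), de(14) → 22
combine 22, ga(42) → 64
combine ze(47), ka(55) → 102
combine th(58), 64 → 122
combine et(67), be(68) → 135
combine 102, 122 → 224
combine 135, 224 → 359
Each symbol's bit-cost is frequency × depth; summing gives 1028 bits (equivalently 22 + 64 + 102 + 122 + 135 + 224 + 359).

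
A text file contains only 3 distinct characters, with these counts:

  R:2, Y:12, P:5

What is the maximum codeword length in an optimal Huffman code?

2

Merge the two lowest-weight nodes at each step:
R(2) + P(5) → 7
7 + Y(12) → 19
Maximum depth reached is 2.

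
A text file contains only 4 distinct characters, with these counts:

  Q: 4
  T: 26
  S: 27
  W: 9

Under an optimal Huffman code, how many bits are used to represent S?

Huffman merges, smallest pair first:
merge Q(4) and W(9): 13
merge 13 and T(26): 39
merge S(27) and 39: 66
S sits one level below the root: a 1-bit codeword.

1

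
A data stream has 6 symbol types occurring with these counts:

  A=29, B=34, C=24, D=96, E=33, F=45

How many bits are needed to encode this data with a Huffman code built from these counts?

Greedily combine the two least-frequent nodes:
C(24) + A(29) → 53
E(33) + B(34) → 67
F(45) + 53 → 98
67 + D(96) → 163
98 + 163 → 261
Total encoded bits = sum of merged weights = 53 + 67 + 98 + 163 + 261 = 642.

642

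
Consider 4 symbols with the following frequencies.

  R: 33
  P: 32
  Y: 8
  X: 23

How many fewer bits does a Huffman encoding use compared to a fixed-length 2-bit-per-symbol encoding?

2

Fixed-length: 2 bits × 96 symbols = 192 bits.
Huffman merges:
Y(8) + X(23) → 31
31 + P(32) → 63
R(33) + 63 → 96
Huffman total = 31 + 63 + 96 = 190 bits.
Saving = 192 − 190 = 2 bits.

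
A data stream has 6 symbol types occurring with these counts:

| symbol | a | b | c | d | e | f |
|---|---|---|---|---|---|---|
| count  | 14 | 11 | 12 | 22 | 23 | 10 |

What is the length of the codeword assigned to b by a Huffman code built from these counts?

3

Repeatedly merge the two smallest:
combine f(10), b(11) → 21
combine c(12), a(14) → 26
combine 21, d(22) → 43
combine e(23), 26 → 49
combine 43, 49 → 92
b's leaf is at depth 3, giving a 3-bit codeword.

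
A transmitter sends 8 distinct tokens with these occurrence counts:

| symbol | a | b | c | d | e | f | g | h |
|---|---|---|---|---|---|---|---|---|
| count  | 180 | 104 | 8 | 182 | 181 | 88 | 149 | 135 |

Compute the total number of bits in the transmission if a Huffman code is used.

2995

Greedily combine the two least-frequent nodes:
c(8) + f(88) → 96
96 + b(104) → 200
h(135) + g(149) → 284
a(180) + e(181) → 361
d(182) + 200 → 382
284 + 361 → 645
382 + 645 → 1027
The encoded length is the sum of every internal node's weight: 96 + 200 + 284 + 361 + 382 + 645 + 1027 = 2995 bits.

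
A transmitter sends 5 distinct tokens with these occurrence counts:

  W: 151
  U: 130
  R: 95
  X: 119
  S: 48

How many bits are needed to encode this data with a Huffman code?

Merge the two smallest weights repeatedly:
merge S(48) and R(95): 143
merge X(119) and U(130): 249
merge 143 and W(151): 294
merge 249 and 294: 543
The encoded length is the sum of every internal node's weight: 143 + 249 + 294 + 543 = 1229 bits.

1229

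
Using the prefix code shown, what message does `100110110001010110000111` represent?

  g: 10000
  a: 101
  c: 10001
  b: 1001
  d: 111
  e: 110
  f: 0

bacfagd

Read left to right; each codeword is recognised as soon as it completes (prefix code):
  1001→b | 101→a | 10001→c | 0→f | 101→a | 10000→g | 111→d
Decoded message: bacfagd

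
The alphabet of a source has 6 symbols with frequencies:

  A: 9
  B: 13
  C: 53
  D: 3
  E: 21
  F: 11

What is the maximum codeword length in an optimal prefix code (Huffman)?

4

Merge the two lowest-weight nodes at each step:
combine D(3), A(9) → 12
combine F(11), 12 → 23
combine B(13), E(21) → 34
combine 23, 34 → 57
combine C(53), 57 → 110
Maximum depth reached is 4.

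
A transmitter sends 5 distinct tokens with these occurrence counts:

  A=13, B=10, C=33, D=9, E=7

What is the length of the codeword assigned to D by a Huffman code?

Repeatedly merge the two smallest:
merge E(7) and D(9): 16
merge B(10) and A(13): 23
merge 16 and 23: 39
merge C(33) and 39: 72
The subtree containing D is merged 3 times, so code length = 3.

3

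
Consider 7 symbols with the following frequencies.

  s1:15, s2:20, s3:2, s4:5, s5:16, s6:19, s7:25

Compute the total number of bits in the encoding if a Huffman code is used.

Greedily combine the two least-frequent nodes:
merge s3(2) and s4(5): 7
merge 7 and s1(15): 22
merge s5(16) and s6(19): 35
merge s2(20) and 22: 42
merge s7(25) and 35: 60
merge 42 and 60: 102
Each symbol's bit-cost is frequency × depth; summing gives 268 bits (equivalently 7 + 22 + 35 + 42 + 60 + 102).

268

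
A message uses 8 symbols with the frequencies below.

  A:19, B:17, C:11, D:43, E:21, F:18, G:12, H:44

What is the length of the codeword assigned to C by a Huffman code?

Huffman merges, smallest pair first:
C(11) + G(12) → 23
B(17) + F(18) → 35
A(19) + E(21) → 40
23 + 35 → 58
40 + D(43) → 83
H(44) + 58 → 102
83 + 102 → 185
The subtree containing C is merged 4 times, so code length = 4.

4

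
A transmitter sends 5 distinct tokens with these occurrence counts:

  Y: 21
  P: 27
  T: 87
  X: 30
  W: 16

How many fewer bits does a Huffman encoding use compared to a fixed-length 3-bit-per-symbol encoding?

Fixed-length: 3 bits × 181 symbols = 543 bits.
Huffman merges:
combine W(16), Y(21) → 37
combine P(27), X(30) → 57
combine 37, 57 → 94
combine T(87), 94 → 181
Huffman total = 37 + 57 + 94 + 181 = 369 bits.
Saving = 543 − 369 = 174 bits.

174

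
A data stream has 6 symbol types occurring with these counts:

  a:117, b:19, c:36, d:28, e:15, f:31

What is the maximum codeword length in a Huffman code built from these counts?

Merge the two lowest-weight nodes at each step:
combine e(15), b(19) → 34
combine d(28), f(31) → 59
combine 34, c(36) → 70
combine 59, 70 → 129
combine a(117), 129 → 246
The rarest symbols sit at the bottom; the longest codeword is 4 bits.

4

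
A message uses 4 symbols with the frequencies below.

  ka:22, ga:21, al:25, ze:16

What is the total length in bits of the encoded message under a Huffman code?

168

Greedily combine the two least-frequent nodes:
ze(16) + ga(21) → 37
ka(22) + al(25) → 47
37 + 47 → 84
Each symbol's bit-cost is frequency × depth; summing gives 168 bits (equivalently 37 + 47 + 84).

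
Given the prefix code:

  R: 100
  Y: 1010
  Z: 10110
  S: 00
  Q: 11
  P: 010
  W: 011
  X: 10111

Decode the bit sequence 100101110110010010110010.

RXWSRZP

Read left to right; each codeword is recognised as soon as it completes (prefix code):
  100→R | 10111→X | 011→W | 00→S | 100→R | 10110→Z | 010→P
Decoded message: RXWSRZP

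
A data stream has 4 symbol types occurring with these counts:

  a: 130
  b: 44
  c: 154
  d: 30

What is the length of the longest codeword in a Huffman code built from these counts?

Merge the two lowest-weight nodes at each step:
d(30) + b(44) → 74
74 + a(130) → 204
c(154) + 204 → 358
The first pair merged (d, b) ends up deepest, at depth 3.

3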